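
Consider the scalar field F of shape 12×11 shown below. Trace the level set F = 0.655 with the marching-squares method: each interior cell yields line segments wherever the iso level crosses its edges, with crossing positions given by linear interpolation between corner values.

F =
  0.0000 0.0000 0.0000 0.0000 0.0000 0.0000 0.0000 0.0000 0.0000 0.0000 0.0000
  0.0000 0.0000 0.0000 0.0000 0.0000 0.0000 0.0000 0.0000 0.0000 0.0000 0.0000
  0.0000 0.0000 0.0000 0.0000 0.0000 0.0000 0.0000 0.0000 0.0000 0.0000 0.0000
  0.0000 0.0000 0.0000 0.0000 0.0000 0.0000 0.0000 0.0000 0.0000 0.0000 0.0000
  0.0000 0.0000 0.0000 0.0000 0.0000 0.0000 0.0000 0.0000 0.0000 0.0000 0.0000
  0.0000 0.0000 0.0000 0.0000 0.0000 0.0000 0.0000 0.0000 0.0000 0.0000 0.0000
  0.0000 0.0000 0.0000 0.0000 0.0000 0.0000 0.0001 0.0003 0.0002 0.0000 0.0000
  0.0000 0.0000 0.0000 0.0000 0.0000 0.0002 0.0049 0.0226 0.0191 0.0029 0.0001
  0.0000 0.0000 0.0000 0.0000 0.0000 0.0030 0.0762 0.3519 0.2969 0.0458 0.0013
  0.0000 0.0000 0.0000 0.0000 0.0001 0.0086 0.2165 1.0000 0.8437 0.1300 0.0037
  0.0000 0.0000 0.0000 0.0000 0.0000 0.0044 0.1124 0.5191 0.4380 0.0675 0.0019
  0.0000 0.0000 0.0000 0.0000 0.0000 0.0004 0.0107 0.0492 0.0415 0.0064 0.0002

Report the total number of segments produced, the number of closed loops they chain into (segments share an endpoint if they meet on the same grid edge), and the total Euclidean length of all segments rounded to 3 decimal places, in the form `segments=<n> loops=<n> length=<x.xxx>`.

cell (8,6): code 0100 → (8.468,7.000)–(9.000,6.560)
cell (8,7): code 1100 → (8.655,8.000)–(8.468,7.000)
cell (8,8): code 1000 → (9.000,8.264)–(8.655,8.000)
cell (9,6): code 0010 → (9.000,6.560)–(9.717,7.000)
cell (9,7): code 0011 → (9.717,7.000)–(9.465,8.000)
cell (9,8): code 0001 → (9.465,8.000)–(9.000,8.264)
total: 6 segments, chained into 1 closed loop(s), length Σ = 4.551069

segments=6 loops=1 length=4.551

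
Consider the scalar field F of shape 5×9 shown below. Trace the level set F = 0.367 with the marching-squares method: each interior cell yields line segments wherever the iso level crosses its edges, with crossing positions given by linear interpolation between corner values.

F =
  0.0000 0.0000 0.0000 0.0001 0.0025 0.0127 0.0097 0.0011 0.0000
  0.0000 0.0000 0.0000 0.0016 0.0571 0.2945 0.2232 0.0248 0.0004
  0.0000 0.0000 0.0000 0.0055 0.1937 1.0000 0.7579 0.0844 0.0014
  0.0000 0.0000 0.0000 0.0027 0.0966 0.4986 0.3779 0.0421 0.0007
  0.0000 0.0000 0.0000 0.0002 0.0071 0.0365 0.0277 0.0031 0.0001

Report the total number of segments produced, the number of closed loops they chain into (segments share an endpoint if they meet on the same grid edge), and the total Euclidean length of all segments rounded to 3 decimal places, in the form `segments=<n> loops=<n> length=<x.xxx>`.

segments=8 loops=1 length=6.890

cell (1,4): code 0100 → (1.103,5.000)–(2.000,4.215)
cell (1,5): code 1100 → (1.269,6.000)–(1.103,5.000)
cell (1,6): code 1000 → (2.000,6.580)–(1.269,6.000)
cell (2,4): code 0110 → (2.000,4.215)–(3.000,4.673)
cell (2,6): code 1001 → (3.000,6.032)–(2.000,6.580)
cell (3,4): code 0010 → (3.000,4.673)–(3.285,5.000)
cell (3,5): code 0011 → (3.285,5.000)–(3.031,6.000)
cell (3,6): code 0001 → (3.031,6.000)–(3.000,6.032)
total: 8 segments, chained into 1 closed loop(s), length Σ = 6.889960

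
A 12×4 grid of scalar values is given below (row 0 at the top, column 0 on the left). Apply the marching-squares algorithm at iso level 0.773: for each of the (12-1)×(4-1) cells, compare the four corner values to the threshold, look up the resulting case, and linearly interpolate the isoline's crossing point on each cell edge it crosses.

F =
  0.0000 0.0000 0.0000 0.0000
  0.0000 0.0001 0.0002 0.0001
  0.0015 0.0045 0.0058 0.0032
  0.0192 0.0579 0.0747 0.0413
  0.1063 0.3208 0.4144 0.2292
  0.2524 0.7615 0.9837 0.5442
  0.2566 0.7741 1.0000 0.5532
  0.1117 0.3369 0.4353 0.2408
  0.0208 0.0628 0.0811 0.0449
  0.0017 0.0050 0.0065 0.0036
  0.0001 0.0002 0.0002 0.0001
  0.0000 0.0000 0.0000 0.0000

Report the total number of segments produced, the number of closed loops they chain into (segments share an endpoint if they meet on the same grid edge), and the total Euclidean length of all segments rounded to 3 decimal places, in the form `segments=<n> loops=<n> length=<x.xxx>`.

segments=8 loops=1 length=5.353

cell (4,1): code 0100 → (4.630,2.000)–(5.000,1.052)
cell (4,2): code 1000 → (5.000,2.479)–(4.630,2.000)
cell (5,0): code 0100 → (5.913,1.000)–(6.000,0.998)
cell (5,1): code 1110 → (5.000,1.052)–(5.913,1.000)
cell (5,2): code 1001 → (6.000,2.508)–(5.000,2.479)
cell (6,0): code 0010 → (6.000,0.998)–(6.003,1.000)
cell (6,1): code 0011 → (6.003,1.000)–(6.402,2.000)
cell (6,2): code 0001 → (6.402,2.000)–(6.000,2.508)
total: 8 segments, chained into 1 closed loop(s), length Σ = 5.353444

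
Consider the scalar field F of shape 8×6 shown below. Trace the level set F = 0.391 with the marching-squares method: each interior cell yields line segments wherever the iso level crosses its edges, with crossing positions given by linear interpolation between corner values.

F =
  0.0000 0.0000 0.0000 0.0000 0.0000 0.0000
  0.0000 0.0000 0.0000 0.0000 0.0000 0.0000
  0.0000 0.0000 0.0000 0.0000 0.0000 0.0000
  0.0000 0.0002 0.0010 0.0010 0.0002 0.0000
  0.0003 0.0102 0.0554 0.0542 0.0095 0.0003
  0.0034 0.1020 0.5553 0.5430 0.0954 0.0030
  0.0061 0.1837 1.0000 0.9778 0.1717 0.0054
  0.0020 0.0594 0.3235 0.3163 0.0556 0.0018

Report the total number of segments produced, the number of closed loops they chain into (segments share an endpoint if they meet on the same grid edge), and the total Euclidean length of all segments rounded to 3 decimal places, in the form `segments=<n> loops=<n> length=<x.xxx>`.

segments=8 loops=1 length=7.410

cell (4,1): code 0100 → (4.671,2.000)–(5.000,1.638)
cell (4,2): code 1100 → (4.689,3.000)–(4.671,2.000)
cell (4,3): code 1000 → (5.000,3.340)–(4.689,3.000)
cell (5,1): code 0110 → (5.000,1.638)–(6.000,1.254)
cell (5,3): code 1001 → (6.000,3.728)–(5.000,3.340)
cell (6,1): code 0010 → (6.000,1.254)–(6.900,2.000)
cell (6,2): code 0011 → (6.900,2.000)–(6.887,3.000)
cell (6,3): code 0001 → (6.887,3.000)–(6.000,3.728)
total: 8 segments, chained into 1 closed loop(s), length Σ = 7.410499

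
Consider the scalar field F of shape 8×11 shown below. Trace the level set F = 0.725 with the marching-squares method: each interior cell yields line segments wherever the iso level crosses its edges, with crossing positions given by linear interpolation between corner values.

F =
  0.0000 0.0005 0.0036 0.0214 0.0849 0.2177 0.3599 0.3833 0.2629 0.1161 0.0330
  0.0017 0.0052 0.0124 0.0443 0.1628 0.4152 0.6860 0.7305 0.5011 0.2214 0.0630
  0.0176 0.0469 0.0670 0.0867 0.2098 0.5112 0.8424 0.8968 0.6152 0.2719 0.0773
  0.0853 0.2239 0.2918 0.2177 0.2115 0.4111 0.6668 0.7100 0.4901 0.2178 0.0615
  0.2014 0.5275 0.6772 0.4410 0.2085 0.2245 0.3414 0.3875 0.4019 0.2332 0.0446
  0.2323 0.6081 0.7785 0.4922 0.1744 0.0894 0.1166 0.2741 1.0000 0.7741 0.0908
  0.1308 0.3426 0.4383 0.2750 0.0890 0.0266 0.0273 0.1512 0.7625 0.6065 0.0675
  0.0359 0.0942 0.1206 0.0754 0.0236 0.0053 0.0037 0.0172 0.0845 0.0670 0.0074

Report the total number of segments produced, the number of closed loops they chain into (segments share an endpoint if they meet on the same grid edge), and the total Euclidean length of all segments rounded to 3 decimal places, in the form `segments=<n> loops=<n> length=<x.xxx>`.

cell (0,6): code 0100 → (0.984,7.000)–(1.000,6.876)
cell (0,7): code 1000 → (1.000,7.024)–(0.984,7.000)
cell (1,5): code 0100 → (1.249,6.000)–(2.000,5.646)
cell (1,6): code 1110 → (1.000,6.876)–(1.249,6.000)
cell (1,7): code 1001 → (2.000,7.610)–(1.000,7.024)
cell (2,5): code 0010 → (2.000,5.646)–(2.669,6.000)
cell (2,6): code 0011 → (2.669,6.000)–(2.920,7.000)
cell (2,7): code 0001 → (2.920,7.000)–(2.000,7.610)
cell (4,1): code 0100 → (4.472,2.000)–(5.000,1.686)
cell (4,2): code 1000 → (5.000,2.187)–(4.472,2.000)
cell (4,7): code 0100 → (4.540,8.000)–(5.000,7.621)
cell (4,8): code 1100 → (4.909,9.000)–(4.540,8.000)
cell (4,9): code 1000 → (5.000,9.072)–(4.909,9.000)
cell (5,1): code 0010 → (5.000,1.686)–(5.157,2.000)
cell (5,2): code 0001 → (5.157,2.000)–(5.000,2.187)
cell (5,7): code 0110 → (5.000,7.621)–(6.000,7.939)
cell (5,8): code 1011 → (6.000,8.240)–(5.293,9.000)
cell (5,9): code 0001 → (5.293,9.000)–(5.000,9.072)
cell (6,7): code 0010 → (6.000,7.939)–(6.055,8.000)
cell (6,8): code 0001 → (6.055,8.000)–(6.000,8.240)
total: 20 segments, chained into 3 closed loop(s), length Σ = 12.210493

segments=20 loops=3 length=12.210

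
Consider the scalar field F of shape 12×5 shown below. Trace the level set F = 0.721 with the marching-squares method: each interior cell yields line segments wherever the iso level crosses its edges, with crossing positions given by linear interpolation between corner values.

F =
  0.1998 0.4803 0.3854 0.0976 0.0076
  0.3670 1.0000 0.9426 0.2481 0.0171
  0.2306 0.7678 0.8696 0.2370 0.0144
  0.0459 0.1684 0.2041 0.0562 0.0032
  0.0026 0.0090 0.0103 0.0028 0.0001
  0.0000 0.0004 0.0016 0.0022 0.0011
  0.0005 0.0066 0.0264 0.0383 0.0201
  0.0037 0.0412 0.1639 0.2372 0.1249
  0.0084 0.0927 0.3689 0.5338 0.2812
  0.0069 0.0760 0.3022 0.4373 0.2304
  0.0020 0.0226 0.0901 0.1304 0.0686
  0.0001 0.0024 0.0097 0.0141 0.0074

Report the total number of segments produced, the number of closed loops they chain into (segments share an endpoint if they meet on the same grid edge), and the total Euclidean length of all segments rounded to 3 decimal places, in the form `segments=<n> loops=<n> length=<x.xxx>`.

segments=8 loops=1 length=5.730

cell (0,0): code 0100 → (0.463,1.000)–(1.000,0.559)
cell (0,1): code 1100 → (0.602,2.000)–(0.463,1.000)
cell (0,2): code 1000 → (1.000,2.319)–(0.602,2.000)
cell (1,0): code 0110 → (1.000,0.559)–(2.000,0.913)
cell (1,2): code 1001 → (2.000,2.235)–(1.000,2.319)
cell (2,0): code 0010 → (2.000,0.913)–(2.078,1.000)
cell (2,1): code 0011 → (2.078,1.000)–(2.223,2.000)
cell (2,2): code 0001 → (2.223,2.000)–(2.000,2.235)
total: 8 segments, chained into 1 closed loop(s), length Σ = 5.729915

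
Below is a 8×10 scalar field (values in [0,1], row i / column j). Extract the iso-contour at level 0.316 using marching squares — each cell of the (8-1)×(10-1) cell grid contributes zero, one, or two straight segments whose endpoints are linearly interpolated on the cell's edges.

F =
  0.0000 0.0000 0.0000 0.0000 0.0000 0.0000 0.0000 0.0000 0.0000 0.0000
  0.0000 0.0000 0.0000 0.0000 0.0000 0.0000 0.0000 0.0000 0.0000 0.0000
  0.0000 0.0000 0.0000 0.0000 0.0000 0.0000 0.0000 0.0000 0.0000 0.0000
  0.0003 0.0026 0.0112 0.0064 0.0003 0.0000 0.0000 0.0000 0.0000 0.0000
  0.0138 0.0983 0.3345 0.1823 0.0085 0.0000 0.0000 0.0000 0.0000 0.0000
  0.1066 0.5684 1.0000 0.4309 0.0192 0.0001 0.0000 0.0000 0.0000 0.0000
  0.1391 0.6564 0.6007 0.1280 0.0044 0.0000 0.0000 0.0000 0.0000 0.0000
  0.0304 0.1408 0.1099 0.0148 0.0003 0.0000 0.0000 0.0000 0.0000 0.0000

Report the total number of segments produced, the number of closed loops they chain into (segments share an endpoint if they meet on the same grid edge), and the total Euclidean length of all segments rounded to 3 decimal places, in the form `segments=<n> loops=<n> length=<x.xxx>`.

cell (3,1): code 0100 → (3.943,2.000)–(4.000,1.922)
cell (3,2): code 1000 → (4.000,2.122)–(3.943,2.000)
cell (4,0): code 0100 → (4.463,1.000)–(5.000,0.453)
cell (4,1): code 1110 → (4.000,1.922)–(4.463,1.000)
cell (4,2): code 1101 → (4.538,3.000)–(4.000,2.122)
cell (4,3): code 1000 → (5.000,3.279)–(4.538,3.000)
cell (5,0): code 0110 → (5.000,0.453)–(6.000,0.342)
cell (5,2): code 1011 → (6.000,2.602)–(5.379,3.000)
cell (5,3): code 0001 → (5.379,3.000)–(5.000,3.279)
cell (6,0): code 0010 → (6.000,0.342)–(6.660,1.000)
cell (6,1): code 0011 → (6.660,1.000)–(6.580,2.000)
cell (6,2): code 0001 → (6.580,2.000)–(6.000,2.602)
total: 12 segments, chained into 1 closed loop(s), length Σ = 8.584731

segments=12 loops=1 length=8.585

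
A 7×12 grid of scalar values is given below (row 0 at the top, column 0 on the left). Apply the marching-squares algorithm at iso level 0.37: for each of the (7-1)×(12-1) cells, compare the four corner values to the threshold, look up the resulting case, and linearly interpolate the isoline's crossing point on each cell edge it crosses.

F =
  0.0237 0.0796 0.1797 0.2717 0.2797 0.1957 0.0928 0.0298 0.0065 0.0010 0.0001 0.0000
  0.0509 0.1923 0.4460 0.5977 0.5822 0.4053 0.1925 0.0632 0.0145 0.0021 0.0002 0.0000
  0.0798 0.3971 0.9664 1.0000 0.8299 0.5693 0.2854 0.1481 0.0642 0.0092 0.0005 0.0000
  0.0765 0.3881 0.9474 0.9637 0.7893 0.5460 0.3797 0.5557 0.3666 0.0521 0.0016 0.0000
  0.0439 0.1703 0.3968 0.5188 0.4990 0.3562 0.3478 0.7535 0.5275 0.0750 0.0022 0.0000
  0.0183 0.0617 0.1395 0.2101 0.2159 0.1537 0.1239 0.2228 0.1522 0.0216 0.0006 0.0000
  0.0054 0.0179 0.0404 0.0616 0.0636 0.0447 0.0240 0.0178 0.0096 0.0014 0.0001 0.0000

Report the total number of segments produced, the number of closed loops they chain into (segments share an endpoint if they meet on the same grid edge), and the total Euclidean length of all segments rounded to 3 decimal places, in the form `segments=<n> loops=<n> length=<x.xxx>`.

segments=26 loops=1 length=20.817

cell (0,1): code 0100 → (0.715,2.000)–(1.000,1.700)
cell (0,2): code 1100 → (0.302,3.000)–(0.715,2.000)
cell (0,3): code 1100 → (0.299,4.000)–(0.302,3.000)
cell (0,4): code 1100 → (0.832,5.000)–(0.299,4.000)
cell (0,5): code 1000 → (1.000,5.166)–(0.832,5.000)
cell (1,0): code 0100 → (1.868,1.000)–(2.000,0.915)
cell (1,1): code 1110 → (1.000,1.700)–(1.868,1.000)
cell (1,5): code 1001 → (2.000,5.702)–(1.000,5.166)
cell (2,0): code 0110 → (2.000,0.915)–(3.000,0.942)
cell (2,5): code 1101 → (2.897,6.000)–(2.000,5.702)
cell (2,6): code 1100 → (2.544,7.000)–(2.897,6.000)
cell (2,7): code 1000 → (3.000,7.982)–(2.544,7.000)
cell (3,0): code 0010 → (3.000,0.942)–(3.083,1.000)
cell (3,1): code 0111 → (3.083,1.000)–(4.000,1.882)
cell (3,4): code 1011 → (4.000,4.903)–(3.927,5.000)
cell (3,5): code 0011 → (3.927,5.000)–(3.304,6.000)
cell (3,6): code 0111 → (3.304,6.000)–(4.000,6.055)
cell (3,7): code 1101 → (3.021,8.000)–(3.000,7.982)
cell (3,8): code 1000 → (4.000,8.348)–(3.021,8.000)
cell (4,1): code 0010 → (4.000,1.882)–(4.104,2.000)
cell (4,2): code 0011 → (4.104,2.000)–(4.482,3.000)
cell (4,3): code 0011 → (4.482,3.000)–(4.456,4.000)
cell (4,4): code 0001 → (4.456,4.000)–(4.000,4.903)
cell (4,6): code 0010 → (4.000,6.055)–(4.723,7.000)
cell (4,7): code 0011 → (4.723,7.000)–(4.420,8.000)
cell (4,8): code 0001 → (4.420,8.000)–(4.000,8.348)
total: 26 segments, chained into 1 closed loop(s), length Σ = 20.817335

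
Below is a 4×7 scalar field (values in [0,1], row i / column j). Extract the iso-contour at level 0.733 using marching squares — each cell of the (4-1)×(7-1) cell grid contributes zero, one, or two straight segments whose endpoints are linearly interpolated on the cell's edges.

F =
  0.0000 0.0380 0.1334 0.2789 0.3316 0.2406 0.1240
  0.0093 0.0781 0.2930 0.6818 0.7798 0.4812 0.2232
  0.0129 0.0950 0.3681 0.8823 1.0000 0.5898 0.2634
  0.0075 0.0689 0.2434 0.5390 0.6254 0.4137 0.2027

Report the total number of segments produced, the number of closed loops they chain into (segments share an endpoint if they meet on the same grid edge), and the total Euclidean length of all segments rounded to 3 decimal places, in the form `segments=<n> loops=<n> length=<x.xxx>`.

segments=8 loops=1 length=5.699

cell (0,3): code 0100 → (0.896,4.000)–(1.000,3.522)
cell (0,4): code 1000 → (1.000,4.157)–(0.896,4.000)
cell (1,2): code 0100 → (1.255,3.000)–(2.000,2.710)
cell (1,3): code 1110 → (1.000,3.522)–(1.255,3.000)
cell (1,4): code 1001 → (2.000,4.651)–(1.000,4.157)
cell (2,2): code 0010 → (2.000,2.710)–(2.435,3.000)
cell (2,3): code 0011 → (2.435,3.000)–(2.713,4.000)
cell (2,4): code 0001 → (2.713,4.000)–(2.000,4.651)
total: 8 segments, chained into 1 closed loop(s), length Σ = 5.699412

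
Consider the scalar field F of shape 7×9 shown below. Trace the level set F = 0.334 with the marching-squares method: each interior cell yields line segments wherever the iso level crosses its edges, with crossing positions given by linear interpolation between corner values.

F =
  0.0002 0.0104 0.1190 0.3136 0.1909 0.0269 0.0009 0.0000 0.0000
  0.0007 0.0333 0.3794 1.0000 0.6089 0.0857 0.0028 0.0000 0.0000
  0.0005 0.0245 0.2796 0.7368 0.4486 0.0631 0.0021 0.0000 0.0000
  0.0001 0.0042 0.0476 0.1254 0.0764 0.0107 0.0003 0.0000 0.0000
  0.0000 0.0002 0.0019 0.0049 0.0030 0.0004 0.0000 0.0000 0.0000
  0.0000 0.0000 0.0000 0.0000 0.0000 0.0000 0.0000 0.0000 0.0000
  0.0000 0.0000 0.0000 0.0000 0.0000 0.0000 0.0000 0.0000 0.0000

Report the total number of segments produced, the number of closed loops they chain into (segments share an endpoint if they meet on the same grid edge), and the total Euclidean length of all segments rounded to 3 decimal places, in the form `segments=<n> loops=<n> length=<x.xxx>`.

cell (0,1): code 0100 → (0.826,2.000)–(1.000,1.869)
cell (0,2): code 1100 → (0.030,3.000)–(0.826,2.000)
cell (0,3): code 1100 → (0.342,4.000)–(0.030,3.000)
cell (0,4): code 1000 → (1.000,4.525)–(0.342,4.000)
cell (1,1): code 0010 → (1.000,1.869)–(1.455,2.000)
cell (1,2): code 0111 → (1.455,2.000)–(2.000,2.119)
cell (1,4): code 1001 → (2.000,4.297)–(1.000,4.525)
cell (2,2): code 0010 → (2.000,2.119)–(2.659,3.000)
cell (2,3): code 0011 → (2.659,3.000)–(2.308,4.000)
cell (2,4): code 0001 → (2.308,4.000)–(2.000,4.297)
total: 10 segments, chained into 1 closed loop(s), length Σ = 8.030711

segments=10 loops=1 length=8.031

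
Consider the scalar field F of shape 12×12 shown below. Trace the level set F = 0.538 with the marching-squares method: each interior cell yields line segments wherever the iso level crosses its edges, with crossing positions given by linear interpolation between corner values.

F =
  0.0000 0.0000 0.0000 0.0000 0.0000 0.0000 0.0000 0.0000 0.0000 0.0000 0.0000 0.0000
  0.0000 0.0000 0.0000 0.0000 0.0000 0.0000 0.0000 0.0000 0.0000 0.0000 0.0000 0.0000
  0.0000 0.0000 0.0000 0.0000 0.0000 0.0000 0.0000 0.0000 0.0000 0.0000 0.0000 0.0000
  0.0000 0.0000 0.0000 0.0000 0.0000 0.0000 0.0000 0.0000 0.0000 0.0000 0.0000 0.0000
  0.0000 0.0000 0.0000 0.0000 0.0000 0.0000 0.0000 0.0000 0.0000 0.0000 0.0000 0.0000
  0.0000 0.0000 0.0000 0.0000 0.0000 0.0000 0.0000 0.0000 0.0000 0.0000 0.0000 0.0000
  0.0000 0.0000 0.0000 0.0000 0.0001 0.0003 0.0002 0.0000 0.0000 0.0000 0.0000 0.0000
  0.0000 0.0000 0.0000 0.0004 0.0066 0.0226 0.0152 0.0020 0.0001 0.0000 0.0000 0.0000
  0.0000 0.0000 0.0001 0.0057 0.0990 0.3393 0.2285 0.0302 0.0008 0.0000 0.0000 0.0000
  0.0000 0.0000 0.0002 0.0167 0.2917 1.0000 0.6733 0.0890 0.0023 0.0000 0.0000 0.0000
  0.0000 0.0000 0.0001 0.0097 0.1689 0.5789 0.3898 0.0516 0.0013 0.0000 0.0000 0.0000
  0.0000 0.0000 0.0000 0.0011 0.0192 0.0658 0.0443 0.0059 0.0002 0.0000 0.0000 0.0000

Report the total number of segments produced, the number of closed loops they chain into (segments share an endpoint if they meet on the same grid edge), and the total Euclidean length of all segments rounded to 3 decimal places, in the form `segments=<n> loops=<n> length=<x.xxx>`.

cell (8,4): code 0100 → (8.301,5.000)–(9.000,4.348)
cell (8,5): code 1100 → (8.696,6.000)–(8.301,5.000)
cell (8,6): code 1000 → (9.000,6.232)–(8.696,6.000)
cell (9,4): code 0110 → (9.000,4.348)–(10.000,4.900)
cell (9,5): code 1011 → (10.000,5.216)–(9.477,6.000)
cell (9,6): code 0001 → (9.477,6.000)–(9.000,6.232)
cell (10,4): code 0010 → (10.000,4.900)–(10.080,5.000)
cell (10,5): code 0001 → (10.080,5.000)–(10.000,5.216)
total: 8 segments, chained into 1 closed loop(s), length Σ = 5.386954

segments=8 loops=1 length=5.387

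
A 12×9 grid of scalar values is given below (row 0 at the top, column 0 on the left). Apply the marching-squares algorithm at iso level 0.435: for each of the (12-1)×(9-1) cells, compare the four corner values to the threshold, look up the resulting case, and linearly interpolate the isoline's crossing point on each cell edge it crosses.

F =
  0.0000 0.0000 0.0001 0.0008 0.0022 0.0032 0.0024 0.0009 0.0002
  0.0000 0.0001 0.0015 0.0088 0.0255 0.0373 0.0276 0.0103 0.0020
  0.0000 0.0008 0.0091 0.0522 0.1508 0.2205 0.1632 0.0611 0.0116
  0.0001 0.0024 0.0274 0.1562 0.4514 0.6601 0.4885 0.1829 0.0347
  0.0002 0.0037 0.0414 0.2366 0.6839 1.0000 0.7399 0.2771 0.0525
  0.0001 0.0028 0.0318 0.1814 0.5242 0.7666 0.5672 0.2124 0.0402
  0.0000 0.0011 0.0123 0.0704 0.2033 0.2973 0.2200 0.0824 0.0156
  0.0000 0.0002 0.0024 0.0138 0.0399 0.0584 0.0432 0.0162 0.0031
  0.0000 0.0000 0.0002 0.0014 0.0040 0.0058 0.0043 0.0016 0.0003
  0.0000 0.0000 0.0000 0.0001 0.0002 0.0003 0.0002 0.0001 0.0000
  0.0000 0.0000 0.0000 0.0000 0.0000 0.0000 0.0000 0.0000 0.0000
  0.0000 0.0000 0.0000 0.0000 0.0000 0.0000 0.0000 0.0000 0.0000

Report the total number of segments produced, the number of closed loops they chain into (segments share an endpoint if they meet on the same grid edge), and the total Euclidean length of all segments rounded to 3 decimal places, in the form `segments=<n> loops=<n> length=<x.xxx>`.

segments=12 loops=1 length=9.842

cell (2,3): code 0100 → (2.945,4.000)–(3.000,3.944)
cell (2,4): code 1100 → (2.488,5.000)–(2.945,4.000)
cell (2,5): code 1100 → (2.836,6.000)–(2.488,5.000)
cell (2,6): code 1000 → (3.000,6.175)–(2.836,6.000)
cell (3,3): code 0110 → (3.000,3.944)–(4.000,3.444)
cell (3,6): code 1001 → (4.000,6.659)–(3.000,6.175)
cell (4,3): code 0110 → (4.000,3.444)–(5.000,3.740)
cell (4,6): code 1001 → (5.000,6.373)–(4.000,6.659)
cell (5,3): code 0010 → (5.000,3.740)–(5.278,4.000)
cell (5,4): code 0011 → (5.278,4.000)–(5.707,5.000)
cell (5,5): code 0011 → (5.707,5.000)–(5.381,6.000)
cell (5,6): code 0001 → (5.381,6.000)–(5.000,6.373)
total: 12 segments, chained into 1 closed loop(s), length Σ = 9.842067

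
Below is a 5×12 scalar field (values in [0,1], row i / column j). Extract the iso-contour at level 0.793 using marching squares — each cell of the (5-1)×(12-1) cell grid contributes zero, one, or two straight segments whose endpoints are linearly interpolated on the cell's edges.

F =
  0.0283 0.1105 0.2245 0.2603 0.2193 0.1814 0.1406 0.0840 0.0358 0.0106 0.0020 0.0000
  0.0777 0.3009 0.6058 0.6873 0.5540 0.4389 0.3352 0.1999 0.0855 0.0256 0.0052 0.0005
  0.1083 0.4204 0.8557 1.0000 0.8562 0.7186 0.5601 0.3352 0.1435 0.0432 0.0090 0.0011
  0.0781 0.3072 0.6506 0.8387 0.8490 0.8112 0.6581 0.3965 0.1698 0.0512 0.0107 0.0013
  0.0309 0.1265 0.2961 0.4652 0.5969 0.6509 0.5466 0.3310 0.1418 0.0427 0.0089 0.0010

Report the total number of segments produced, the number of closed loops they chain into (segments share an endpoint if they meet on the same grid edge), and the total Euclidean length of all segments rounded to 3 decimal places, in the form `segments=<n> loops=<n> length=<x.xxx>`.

cell (1,1): code 0100 → (1.749,2.000)–(2.000,1.856)
cell (1,2): code 1100 → (1.338,3.000)–(1.749,2.000)
cell (1,3): code 1100 → (1.791,4.000)–(1.338,3.000)
cell (1,4): code 1000 → (2.000,4.459)–(1.791,4.000)
cell (2,1): code 0010 → (2.000,1.856)–(2.306,2.000)
cell (2,2): code 0111 → (2.306,2.000)–(3.000,2.757)
cell (2,4): code 1101 → (2.803,5.000)–(2.000,4.459)
cell (2,5): code 1000 → (3.000,5.119)–(2.803,5.000)
cell (3,2): code 0010 → (3.000,2.757)–(3.122,3.000)
cell (3,3): code 0011 → (3.122,3.000)–(3.222,4.000)
cell (3,4): code 0011 → (3.222,4.000)–(3.114,5.000)
cell (3,5): code 0001 → (3.114,5.000)–(3.000,5.119)
total: 12 segments, chained into 1 closed loop(s), length Σ = 7.983484

segments=12 loops=1 length=7.983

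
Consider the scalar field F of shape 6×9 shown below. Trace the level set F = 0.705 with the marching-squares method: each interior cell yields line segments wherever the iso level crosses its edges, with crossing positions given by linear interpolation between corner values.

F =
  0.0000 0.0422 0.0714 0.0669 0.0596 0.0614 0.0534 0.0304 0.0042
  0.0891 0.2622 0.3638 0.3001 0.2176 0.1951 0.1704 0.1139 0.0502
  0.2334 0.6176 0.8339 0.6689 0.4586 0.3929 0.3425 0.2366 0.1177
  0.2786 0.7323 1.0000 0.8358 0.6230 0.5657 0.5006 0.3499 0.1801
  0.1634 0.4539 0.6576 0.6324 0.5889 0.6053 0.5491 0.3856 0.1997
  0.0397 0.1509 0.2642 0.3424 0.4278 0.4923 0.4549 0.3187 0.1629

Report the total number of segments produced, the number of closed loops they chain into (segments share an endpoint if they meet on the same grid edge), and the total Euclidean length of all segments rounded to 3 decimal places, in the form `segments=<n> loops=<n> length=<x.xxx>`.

cell (1,1): code 0100 → (1.726,2.000)–(2.000,1.404)
cell (1,2): code 1000 → (2.000,2.781)–(1.726,2.000)
cell (2,0): code 0100 → (2.762,1.000)–(3.000,0.940)
cell (2,1): code 1110 → (2.000,1.404)–(2.762,1.000)
cell (2,2): code 1101 → (2.216,3.000)–(2.000,2.781)
cell (2,3): code 1000 → (3.000,3.615)–(2.216,3.000)
cell (3,0): code 0010 → (3.000,0.940)–(3.098,1.000)
cell (3,1): code 0011 → (3.098,1.000)–(3.862,2.000)
cell (3,2): code 0011 → (3.862,2.000)–(3.643,3.000)
cell (3,3): code 0001 → (3.643,3.000)–(3.000,3.615)
total: 10 segments, chained into 1 closed loop(s), length Σ = 7.181932

segments=10 loops=1 length=7.182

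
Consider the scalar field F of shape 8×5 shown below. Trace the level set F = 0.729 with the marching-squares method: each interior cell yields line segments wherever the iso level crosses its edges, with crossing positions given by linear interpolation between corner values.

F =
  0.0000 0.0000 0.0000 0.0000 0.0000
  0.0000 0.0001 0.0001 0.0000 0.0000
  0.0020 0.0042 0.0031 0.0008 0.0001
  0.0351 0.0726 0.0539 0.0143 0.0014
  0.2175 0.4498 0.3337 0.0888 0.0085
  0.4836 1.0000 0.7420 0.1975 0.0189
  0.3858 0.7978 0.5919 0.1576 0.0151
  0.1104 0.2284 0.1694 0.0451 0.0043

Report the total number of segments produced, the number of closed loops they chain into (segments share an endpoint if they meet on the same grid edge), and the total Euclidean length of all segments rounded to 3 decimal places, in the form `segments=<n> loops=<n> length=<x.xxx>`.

cell (4,0): code 0100 → (4.507,1.000)–(5.000,0.475)
cell (4,1): code 1100 → (4.968,2.000)–(4.507,1.000)
cell (4,2): code 1000 → (5.000,2.024)–(4.968,2.000)
cell (5,0): code 0110 → (5.000,0.475)–(6.000,0.833)
cell (5,1): code 1011 → (6.000,1.334)–(5.087,2.000)
cell (5,2): code 0001 → (5.087,2.000)–(5.000,2.024)
cell (6,0): code 0010 → (6.000,0.833)–(6.121,1.000)
cell (6,1): code 0001 → (6.121,1.000)–(6.000,1.334)
total: 8 segments, chained into 1 closed loop(s), length Σ = 4.704237

segments=8 loops=1 length=4.704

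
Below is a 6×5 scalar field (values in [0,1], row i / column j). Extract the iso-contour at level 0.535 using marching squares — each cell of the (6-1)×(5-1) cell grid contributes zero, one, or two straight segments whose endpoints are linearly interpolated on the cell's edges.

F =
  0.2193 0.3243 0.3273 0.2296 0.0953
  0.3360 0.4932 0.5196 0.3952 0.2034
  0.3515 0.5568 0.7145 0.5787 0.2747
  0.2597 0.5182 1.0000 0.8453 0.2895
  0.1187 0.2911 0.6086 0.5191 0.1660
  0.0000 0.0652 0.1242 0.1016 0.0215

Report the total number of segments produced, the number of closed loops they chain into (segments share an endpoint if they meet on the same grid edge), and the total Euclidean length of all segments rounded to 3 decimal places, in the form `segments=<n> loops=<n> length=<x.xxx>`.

cell (1,0): code 0100 → (1.657,1.000)–(2.000,0.894)
cell (1,1): code 1100 → (1.079,2.000)–(1.657,1.000)
cell (1,2): code 1100 → (1.762,3.000)–(1.079,2.000)
cell (1,3): code 1000 → (2.000,3.144)–(1.762,3.000)
cell (2,0): code 0010 → (2.000,0.894)–(2.565,1.000)
cell (2,1): code 0111 → (2.565,1.000)–(3.000,1.035)
cell (2,3): code 1001 → (3.000,3.558)–(2.000,3.144)
cell (3,1): code 0110 → (3.000,1.035)–(4.000,1.768)
cell (3,2): code 1011 → (4.000,2.822)–(3.951,3.000)
cell (3,3): code 0001 → (3.951,3.000)–(3.000,3.558)
cell (4,1): code 0010 → (4.000,1.768)–(4.152,2.000)
cell (4,2): code 0001 → (4.152,2.000)–(4.000,2.822)
total: 12 segments, chained into 1 closed loop(s), length Σ = 8.737551

segments=12 loops=1 length=8.738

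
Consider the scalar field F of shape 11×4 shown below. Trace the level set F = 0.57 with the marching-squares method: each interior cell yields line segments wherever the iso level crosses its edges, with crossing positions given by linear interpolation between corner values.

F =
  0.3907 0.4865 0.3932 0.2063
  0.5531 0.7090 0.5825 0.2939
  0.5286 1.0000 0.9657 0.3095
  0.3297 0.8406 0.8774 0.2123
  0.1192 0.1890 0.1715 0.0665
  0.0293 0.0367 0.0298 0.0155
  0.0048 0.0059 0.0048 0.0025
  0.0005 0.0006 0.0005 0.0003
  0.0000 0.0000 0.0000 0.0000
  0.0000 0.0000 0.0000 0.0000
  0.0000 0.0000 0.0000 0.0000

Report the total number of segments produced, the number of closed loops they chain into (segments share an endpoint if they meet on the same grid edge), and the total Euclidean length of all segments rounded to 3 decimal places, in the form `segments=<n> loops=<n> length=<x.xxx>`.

cell (0,0): code 0100 → (0.375,1.000)–(1.000,0.108)
cell (0,1): code 1100 → (0.934,2.000)–(0.375,1.000)
cell (0,2): code 1000 → (1.000,2.043)–(0.934,2.000)
cell (1,0): code 0110 → (1.000,0.108)–(2.000,0.088)
cell (1,2): code 1001 → (2.000,2.603)–(1.000,2.043)
cell (2,0): code 0110 → (2.000,0.088)–(3.000,0.470)
cell (2,2): code 1001 → (3.000,2.462)–(2.000,2.603)
cell (3,0): code 0010 → (3.000,0.470)–(3.415,1.000)
cell (3,1): code 0011 → (3.415,1.000)–(3.435,2.000)
cell (3,2): code 0001 → (3.435,2.000)–(3.000,2.462)
total: 10 segments, chained into 1 closed loop(s), length Σ = 8.848129

segments=10 loops=1 length=8.848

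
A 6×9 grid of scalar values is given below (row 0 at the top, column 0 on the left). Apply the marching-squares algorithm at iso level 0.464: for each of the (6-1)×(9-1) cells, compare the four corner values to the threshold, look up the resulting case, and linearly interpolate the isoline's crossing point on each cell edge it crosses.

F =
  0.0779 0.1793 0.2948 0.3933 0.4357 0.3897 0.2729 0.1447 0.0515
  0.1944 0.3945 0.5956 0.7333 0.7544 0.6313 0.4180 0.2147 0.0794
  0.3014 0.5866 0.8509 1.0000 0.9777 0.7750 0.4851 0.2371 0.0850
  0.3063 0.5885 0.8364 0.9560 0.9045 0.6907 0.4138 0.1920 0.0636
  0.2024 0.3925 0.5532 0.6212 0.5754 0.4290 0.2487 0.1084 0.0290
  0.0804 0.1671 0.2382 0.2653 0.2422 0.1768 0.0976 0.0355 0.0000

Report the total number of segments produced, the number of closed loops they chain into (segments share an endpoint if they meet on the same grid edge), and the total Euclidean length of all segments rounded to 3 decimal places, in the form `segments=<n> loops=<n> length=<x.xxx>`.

segments=20 loops=1 length=15.562

cell (0,1): code 0100 → (0.562,2.000)–(1.000,1.346)
cell (0,2): code 1100 → (0.208,3.000)–(0.562,2.000)
cell (0,3): code 1100 → (0.089,4.000)–(0.208,3.000)
cell (0,4): code 1100 → (0.308,5.000)–(0.089,4.000)
cell (0,5): code 1000 → (1.000,5.784)–(0.308,5.000)
cell (1,0): code 0100 → (1.362,1.000)–(2.000,0.570)
cell (1,1): code 1110 → (1.000,1.346)–(1.362,1.000)
cell (1,5): code 1101 → (1.686,6.000)–(1.000,5.784)
cell (1,6): code 1000 → (2.000,6.085)–(1.686,6.000)
cell (2,0): code 0110 → (2.000,0.570)–(3.000,0.559)
cell (2,5): code 1011 → (3.000,5.819)–(2.296,6.000)
cell (2,6): code 0001 → (2.296,6.000)–(2.000,6.085)
cell (3,0): code 0010 → (3.000,0.559)–(3.635,1.000)
cell (3,1): code 0111 → (3.635,1.000)–(4.000,1.445)
cell (3,4): code 1011 → (4.000,4.761)–(3.866,5.000)
cell (3,5): code 0001 → (3.866,5.000)–(3.000,5.819)
cell (4,1): code 0010 → (4.000,1.445)–(4.283,2.000)
cell (4,2): code 0011 → (4.283,2.000)–(4.442,3.000)
cell (4,3): code 0011 → (4.442,3.000)–(4.334,4.000)
cell (4,4): code 0001 → (4.334,4.000)–(4.000,4.761)
total: 20 segments, chained into 1 closed loop(s), length Σ = 15.561534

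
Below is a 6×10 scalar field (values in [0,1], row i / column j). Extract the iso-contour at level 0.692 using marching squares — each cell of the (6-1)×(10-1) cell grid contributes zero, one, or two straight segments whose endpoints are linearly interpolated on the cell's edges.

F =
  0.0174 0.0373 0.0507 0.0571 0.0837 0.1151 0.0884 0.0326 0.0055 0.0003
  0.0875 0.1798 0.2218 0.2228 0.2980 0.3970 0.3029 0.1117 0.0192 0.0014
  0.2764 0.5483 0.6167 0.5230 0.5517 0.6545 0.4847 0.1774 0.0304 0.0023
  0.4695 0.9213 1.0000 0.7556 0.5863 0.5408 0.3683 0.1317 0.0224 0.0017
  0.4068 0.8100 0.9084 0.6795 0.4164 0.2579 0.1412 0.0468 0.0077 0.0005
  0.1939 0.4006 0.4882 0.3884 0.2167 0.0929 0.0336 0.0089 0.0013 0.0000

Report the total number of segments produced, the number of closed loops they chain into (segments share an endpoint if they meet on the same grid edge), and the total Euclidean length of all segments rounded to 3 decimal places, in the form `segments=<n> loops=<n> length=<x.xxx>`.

cell (2,0): code 0100 → (2.385,1.000)–(3.000,0.492)
cell (2,1): code 1100 → (2.196,2.000)–(2.385,1.000)
cell (2,2): code 1100 → (2.727,3.000)–(2.196,2.000)
cell (2,3): code 1000 → (3.000,3.376)–(2.727,3.000)
cell (3,0): code 0110 → (3.000,0.492)–(4.000,0.707)
cell (3,2): code 1011 → (4.000,2.945)–(3.836,3.000)
cell (3,3): code 0001 → (3.836,3.000)–(3.000,3.376)
cell (4,0): code 0010 → (4.000,0.707)–(4.288,1.000)
cell (4,1): code 0011 → (4.288,1.000)–(4.515,2.000)
cell (4,2): code 0001 → (4.515,2.000)–(4.000,2.945)
total: 10 segments, chained into 1 closed loop(s), length Σ = 8.036228

segments=10 loops=1 length=8.036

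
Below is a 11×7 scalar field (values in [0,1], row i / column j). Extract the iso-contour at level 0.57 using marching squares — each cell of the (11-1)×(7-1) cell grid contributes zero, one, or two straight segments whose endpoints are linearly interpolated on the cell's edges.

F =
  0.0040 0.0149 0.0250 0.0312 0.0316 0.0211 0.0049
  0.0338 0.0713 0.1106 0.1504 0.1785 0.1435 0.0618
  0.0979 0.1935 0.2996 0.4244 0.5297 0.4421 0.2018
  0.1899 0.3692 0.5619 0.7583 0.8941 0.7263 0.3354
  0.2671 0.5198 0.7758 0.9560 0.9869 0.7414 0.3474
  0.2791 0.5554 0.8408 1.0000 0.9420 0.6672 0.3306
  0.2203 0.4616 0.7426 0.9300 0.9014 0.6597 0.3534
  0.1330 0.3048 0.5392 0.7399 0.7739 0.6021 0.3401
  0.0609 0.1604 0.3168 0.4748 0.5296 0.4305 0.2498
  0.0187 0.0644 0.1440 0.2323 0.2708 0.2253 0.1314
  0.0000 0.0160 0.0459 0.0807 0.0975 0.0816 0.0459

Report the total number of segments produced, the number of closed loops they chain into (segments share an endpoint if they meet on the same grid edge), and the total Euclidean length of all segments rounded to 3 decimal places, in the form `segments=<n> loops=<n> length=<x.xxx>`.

cell (2,2): code 0100 → (2.436,3.000)–(3.000,2.041)
cell (2,3): code 1100 → (2.111,4.000)–(2.436,3.000)
cell (2,4): code 1100 → (2.450,5.000)–(2.111,4.000)
cell (2,5): code 1000 → (3.000,5.400)–(2.450,5.000)
cell (3,1): code 0100 → (3.038,2.000)–(4.000,1.196)
cell (3,2): code 1110 → (3.000,2.041)–(3.038,2.000)
cell (3,5): code 1001 → (4.000,5.435)–(3.000,5.400)
cell (4,1): code 0110 → (4.000,1.196)–(5.000,1.051)
cell (4,5): code 1001 → (5.000,5.289)–(4.000,5.435)
cell (5,1): code 0110 → (5.000,1.051)–(6.000,1.386)
cell (5,5): code 1001 → (6.000,5.293)–(5.000,5.289)
cell (6,1): code 0010 → (6.000,1.386)–(6.849,2.000)
cell (6,2): code 0111 → (6.849,2.000)–(7.000,2.153)
cell (6,5): code 1001 → (7.000,5.123)–(6.000,5.293)
cell (7,2): code 0010 → (7.000,2.153)–(7.641,3.000)
cell (7,3): code 0011 → (7.641,3.000)–(7.835,4.000)
cell (7,4): code 0011 → (7.835,4.000)–(7.187,5.000)
cell (7,5): code 0001 → (7.187,5.000)–(7.000,5.123)
total: 18 segments, chained into 1 closed loop(s), length Σ = 16.058815

segments=18 loops=1 length=16.059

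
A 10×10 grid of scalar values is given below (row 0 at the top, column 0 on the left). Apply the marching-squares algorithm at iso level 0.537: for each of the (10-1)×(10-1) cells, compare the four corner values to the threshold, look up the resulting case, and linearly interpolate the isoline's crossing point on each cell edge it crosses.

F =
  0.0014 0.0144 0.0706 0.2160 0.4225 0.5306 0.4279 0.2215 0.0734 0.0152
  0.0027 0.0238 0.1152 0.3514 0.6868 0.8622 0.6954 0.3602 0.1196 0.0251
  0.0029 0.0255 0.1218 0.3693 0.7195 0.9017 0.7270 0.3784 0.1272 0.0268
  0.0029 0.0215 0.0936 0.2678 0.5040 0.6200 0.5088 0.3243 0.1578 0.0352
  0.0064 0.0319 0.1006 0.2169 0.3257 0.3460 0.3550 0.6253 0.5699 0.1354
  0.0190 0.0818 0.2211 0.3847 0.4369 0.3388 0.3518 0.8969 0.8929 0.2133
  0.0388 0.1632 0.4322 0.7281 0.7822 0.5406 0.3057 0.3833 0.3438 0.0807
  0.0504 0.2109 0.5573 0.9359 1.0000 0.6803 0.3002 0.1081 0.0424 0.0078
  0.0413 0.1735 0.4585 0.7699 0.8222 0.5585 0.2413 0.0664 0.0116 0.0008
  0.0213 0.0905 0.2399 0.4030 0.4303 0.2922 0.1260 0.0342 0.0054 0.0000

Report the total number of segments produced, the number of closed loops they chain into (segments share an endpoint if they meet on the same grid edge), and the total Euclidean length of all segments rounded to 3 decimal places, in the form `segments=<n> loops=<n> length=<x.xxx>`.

cell (0,3): code 0100 → (0.433,4.000)–(1.000,3.553)
cell (0,4): code 1100 → (0.019,5.000)–(0.433,4.000)
cell (0,5): code 1100 → (0.408,6.000)–(0.019,5.000)
cell (0,6): code 1000 → (1.000,6.473)–(0.408,6.000)
cell (1,3): code 0110 → (1.000,3.553)–(2.000,3.479)
cell (1,6): code 1001 → (2.000,6.545)–(1.000,6.473)
cell (2,3): code 0010 → (2.000,3.479)–(2.847,4.000)
cell (2,4): code 0111 → (2.847,4.000)–(3.000,4.284)
cell (2,5): code 1011 → (3.000,5.746)–(2.871,6.000)
cell (2,6): code 0001 → (2.871,6.000)–(2.000,6.545)
cell (3,4): code 0010 → (3.000,4.284)–(3.303,5.000)
cell (3,5): code 0001 → (3.303,5.000)–(3.000,5.746)
cell (3,6): code 0100 → (3.707,7.000)–(4.000,6.673)
cell (3,7): code 1100 → (3.920,8.000)–(3.707,7.000)
cell (3,8): code 1000 → (4.000,8.076)–(3.920,8.000)
cell (4,6): code 0110 → (4.000,6.673)–(5.000,6.340)
cell (4,8): code 1001 → (5.000,8.524)–(4.000,8.076)
cell (5,2): code 0100 → (5.444,3.000)–(6.000,2.354)
cell (5,3): code 1100 → (5.290,4.000)–(5.444,3.000)
cell (5,4): code 1100 → (5.982,5.000)–(5.290,4.000)
cell (5,5): code 1000 → (6.000,5.015)–(5.982,5.000)
cell (5,6): code 0010 → (5.000,6.340)–(5.701,7.000)
cell (5,7): code 0011 → (5.701,7.000)–(5.648,8.000)
cell (5,8): code 0001 → (5.648,8.000)–(5.000,8.524)
cell (6,1): code 0100 → (6.838,2.000)–(7.000,1.941)
cell (6,2): code 1110 → (6.000,2.354)–(6.838,2.000)
cell (6,5): code 1001 → (7.000,5.377)–(6.000,5.015)
cell (7,1): code 0010 → (7.000,1.941)–(7.205,2.000)
cell (7,2): code 0111 → (7.205,2.000)–(8.000,2.252)
cell (7,5): code 1001 → (8.000,5.068)–(7.000,5.377)
cell (8,2): code 0010 → (8.000,2.252)–(8.635,3.000)
cell (8,3): code 0011 → (8.635,3.000)–(8.728,4.000)
cell (8,4): code 0011 → (8.728,4.000)–(8.081,5.000)
cell (8,5): code 0001 → (8.081,5.000)–(8.000,5.068)
total: 34 segments, chained into 3 closed loop(s), length Σ = 26.995736

segments=34 loops=3 length=26.996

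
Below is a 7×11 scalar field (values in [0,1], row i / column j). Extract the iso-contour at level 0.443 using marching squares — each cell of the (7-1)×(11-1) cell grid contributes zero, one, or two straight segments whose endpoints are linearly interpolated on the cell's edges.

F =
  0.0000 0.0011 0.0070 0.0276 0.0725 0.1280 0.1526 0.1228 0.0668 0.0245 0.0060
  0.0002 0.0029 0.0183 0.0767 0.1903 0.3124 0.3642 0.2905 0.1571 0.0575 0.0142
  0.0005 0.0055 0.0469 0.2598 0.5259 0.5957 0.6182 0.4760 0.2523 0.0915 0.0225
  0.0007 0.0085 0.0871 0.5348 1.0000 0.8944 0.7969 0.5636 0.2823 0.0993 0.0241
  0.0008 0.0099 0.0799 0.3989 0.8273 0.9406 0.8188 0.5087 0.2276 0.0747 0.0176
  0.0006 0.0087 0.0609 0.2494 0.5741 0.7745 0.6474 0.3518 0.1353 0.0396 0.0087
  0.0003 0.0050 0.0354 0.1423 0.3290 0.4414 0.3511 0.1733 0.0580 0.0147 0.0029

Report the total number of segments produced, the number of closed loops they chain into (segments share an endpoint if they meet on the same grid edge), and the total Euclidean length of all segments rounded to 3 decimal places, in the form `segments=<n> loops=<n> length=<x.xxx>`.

segments=18 loops=1 length=14.305

cell (1,3): code 0100 → (1.753,4.000)–(2.000,3.688)
cell (1,4): code 1100 → (1.461,5.000)–(1.753,4.000)
cell (1,5): code 1100 → (1.310,6.000)–(1.461,5.000)
cell (1,6): code 1100 → (1.822,7.000)–(1.310,6.000)
cell (1,7): code 1000 → (2.000,7.148)–(1.822,7.000)
cell (2,2): code 0100 → (2.666,3.000)–(3.000,2.795)
cell (2,3): code 1110 → (2.000,3.688)–(2.666,3.000)
cell (2,7): code 1001 → (3.000,7.429)–(2.000,7.148)
cell (3,2): code 0010 → (3.000,2.795)–(3.675,3.000)
cell (3,3): code 0111 → (3.675,3.000)–(4.000,3.103)
cell (3,7): code 1001 → (4.000,7.234)–(3.000,7.429)
cell (4,3): code 0110 → (4.000,3.103)–(5.000,3.596)
cell (4,6): code 1011 → (5.000,6.691)–(4.419,7.000)
cell (4,7): code 0001 → (4.419,7.000)–(4.000,7.234)
cell (5,3): code 0010 → (5.000,3.596)–(5.535,4.000)
cell (5,4): code 0011 → (5.535,4.000)–(5.995,5.000)
cell (5,5): code 0011 → (5.995,5.000)–(5.690,6.000)
cell (5,6): code 0001 → (5.690,6.000)–(5.000,6.691)
total: 18 segments, chained into 1 closed loop(s), length Σ = 14.304919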